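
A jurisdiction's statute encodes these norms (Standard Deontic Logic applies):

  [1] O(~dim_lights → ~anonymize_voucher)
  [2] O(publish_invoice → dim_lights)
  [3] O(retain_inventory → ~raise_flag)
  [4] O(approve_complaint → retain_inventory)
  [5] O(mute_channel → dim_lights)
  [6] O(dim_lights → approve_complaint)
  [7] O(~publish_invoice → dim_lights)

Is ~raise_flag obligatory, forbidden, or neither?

Obligatory

Premises 7 and 2 cover both cases: O(~publish_invoice → dim_lights) and O(publish_invoice → dim_lights). Since ~publish_invoice ∨ publish_invoice is a tautology, O(dim_lights) follows.
Applying K to premise 6 (O(dim_lights → approve_complaint)) and O(dim_lights) yields O(approve_complaint).
Applying K to premise 4 (O(approve_complaint → retain_inventory)) and O(approve_complaint) yields O(retain_inventory).
From O(retain_inventory) and premise 3, O(retain_inventory → ~raise_flag), we obtain O(~raise_flag).
Premises 1, 5 do not contribute to this derivation.
Hence ~raise_flag is obligatory.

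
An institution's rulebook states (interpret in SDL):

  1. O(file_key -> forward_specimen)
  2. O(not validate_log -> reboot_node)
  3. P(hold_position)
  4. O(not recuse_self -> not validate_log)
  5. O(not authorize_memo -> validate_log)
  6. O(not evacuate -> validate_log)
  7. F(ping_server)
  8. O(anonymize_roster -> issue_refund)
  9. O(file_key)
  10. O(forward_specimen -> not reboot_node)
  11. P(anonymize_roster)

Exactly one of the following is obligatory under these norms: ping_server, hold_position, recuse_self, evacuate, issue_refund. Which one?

Premise 9 states O(file_key) outright.
Applying K to premise 1 (O(file_key -> forward_specimen)) and O(file_key) yields O(forward_specimen).
From O(forward_specimen) and premise 10, O(forward_specimen -> not reboot_node), we obtain O(not reboot_node).
The contrapositive of premise 2 (O(not validate_log -> reboot_node)) is O(not reboot_node -> validate_log), and O(not reboot_node) is already established, so O(validate_log).
Premise 4, O(not recuse_self -> not validate_log), contraposes to O(validate_log -> recuse_self); with O(validate_log) we get O(recuse_self).
So O(recuse_self) holds — recuse_self is obligatory. None of the other listed options is made obligatory by any chain of premises.

recuse_self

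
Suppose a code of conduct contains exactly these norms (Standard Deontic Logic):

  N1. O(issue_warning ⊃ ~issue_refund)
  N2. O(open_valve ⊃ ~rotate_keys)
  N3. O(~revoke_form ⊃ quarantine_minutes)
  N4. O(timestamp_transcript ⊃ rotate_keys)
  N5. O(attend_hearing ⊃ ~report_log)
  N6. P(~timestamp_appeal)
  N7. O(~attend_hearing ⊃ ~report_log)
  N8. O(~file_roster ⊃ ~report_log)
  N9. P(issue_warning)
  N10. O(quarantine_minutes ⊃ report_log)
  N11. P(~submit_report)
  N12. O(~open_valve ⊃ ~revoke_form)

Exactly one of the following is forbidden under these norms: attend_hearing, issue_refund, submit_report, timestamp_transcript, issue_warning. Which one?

timestamp_transcript

Premises 5 and 7 are O(attend_hearing ⊃ ~report_log) and O(~attend_hearing ⊃ ~report_log); every ideal world satisfies attend_hearing or ~attend_hearing, so in either case ~report_log holds — hence O(~report_log).
The contrapositive of premise 10 (O(quarantine_minutes ⊃ report_log)) is O(~report_log ⊃ ~quarantine_minutes), and O(~report_log) is already established, so O(~quarantine_minutes).
Premise 3 is O(~revoke_form ⊃ quarantine_minutes); contrapositively O(~quarantine_minutes ⊃ revoke_form). Since O(~quarantine_minutes) holds, K gives O(revoke_form).
The contrapositive of premise 12 (O(~open_valve ⊃ ~revoke_form)) is O(revoke_form ⊃ open_valve), and O(revoke_form) is already established, so O(open_valve).
Applying K to premise 2 (O(open_valve ⊃ ~rotate_keys)) and O(open_valve) yields O(~rotate_keys).
Premise 4, O(timestamp_transcript ⊃ rotate_keys), contraposes to O(~rotate_keys ⊃ ~timestamp_transcript); with O(~rotate_keys) we get O(~timestamp_transcript).
So O(~timestamp_transcript) holds, i.e. timestamp_transcript is forbidden. None of the other listed options is forbidden under the premises.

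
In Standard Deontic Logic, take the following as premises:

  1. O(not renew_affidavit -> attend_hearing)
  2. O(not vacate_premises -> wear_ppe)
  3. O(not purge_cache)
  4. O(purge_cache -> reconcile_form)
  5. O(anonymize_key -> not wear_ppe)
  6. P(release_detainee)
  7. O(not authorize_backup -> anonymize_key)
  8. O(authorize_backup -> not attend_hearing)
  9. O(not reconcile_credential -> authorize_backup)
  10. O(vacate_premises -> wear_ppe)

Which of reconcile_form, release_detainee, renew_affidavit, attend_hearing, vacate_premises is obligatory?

Premises 2 and 10 cover both cases: O(not vacate_premises -> wear_ppe) and O(vacate_premises -> wear_ppe). Since not vacate_premises ∨ vacate_premises is a tautology, O(wear_ppe) follows.
Premise 5, O(anonymize_key -> not wear_ppe), contraposes to O(wear_ppe -> not anonymize_key); with O(wear_ppe) we get O(not anonymize_key).
Premise 7, O(not authorize_backup -> anonymize_key), contraposes to O(not anonymize_key -> authorize_backup); with O(not anonymize_key) we get O(authorize_backup).
Applying K to premise 8 (O(authorize_backup -> not attend_hearing)) and O(authorize_backup) yields O(not attend_hearing).
Premise 1 is O(not renew_affidavit -> attend_hearing); contrapositively O(not attend_hearing -> renew_affidavit). Since O(not attend_hearing) holds, K gives O(renew_affidavit).
So O(renew_affidavit) holds — renew_affidavit is obligatory. None of the other listed options is made obligatory by any chain of premises.

renew_affidavit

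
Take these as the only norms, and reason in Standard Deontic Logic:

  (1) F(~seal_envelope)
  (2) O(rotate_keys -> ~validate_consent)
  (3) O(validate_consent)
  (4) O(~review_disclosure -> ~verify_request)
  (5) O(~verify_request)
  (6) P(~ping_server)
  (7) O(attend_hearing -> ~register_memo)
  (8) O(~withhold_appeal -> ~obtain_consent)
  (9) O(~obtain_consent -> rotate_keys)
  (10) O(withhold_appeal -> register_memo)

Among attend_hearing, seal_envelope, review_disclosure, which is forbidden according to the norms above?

attend_hearing

Premise 3 states O(validate_consent) outright.
The contrapositive of premise 2 (O(rotate_keys -> ~validate_consent)) is O(validate_consent -> ~rotate_keys), and O(validate_consent) is already established, so O(~rotate_keys).
Premise 9 is O(~obtain_consent -> rotate_keys); contrapositively O(~rotate_keys -> obtain_consent). Since O(~rotate_keys) holds, K gives O(obtain_consent).
Premise 8 is O(~withhold_appeal -> ~obtain_consent); contrapositively O(obtain_consent -> withhold_appeal). Since O(obtain_consent) holds, K gives O(withhold_appeal).
From O(withhold_appeal) and premise 10, O(withhold_appeal -> register_memo), we obtain O(register_memo).
Premise 7 is O(attend_hearing -> ~register_memo); contrapositively O(register_memo -> ~attend_hearing). Since O(register_memo) holds, K gives O(~attend_hearing).
So O(~attend_hearing) holds, i.e. attend_hearing is forbidden. None of the other listed options is forbidden under the premises.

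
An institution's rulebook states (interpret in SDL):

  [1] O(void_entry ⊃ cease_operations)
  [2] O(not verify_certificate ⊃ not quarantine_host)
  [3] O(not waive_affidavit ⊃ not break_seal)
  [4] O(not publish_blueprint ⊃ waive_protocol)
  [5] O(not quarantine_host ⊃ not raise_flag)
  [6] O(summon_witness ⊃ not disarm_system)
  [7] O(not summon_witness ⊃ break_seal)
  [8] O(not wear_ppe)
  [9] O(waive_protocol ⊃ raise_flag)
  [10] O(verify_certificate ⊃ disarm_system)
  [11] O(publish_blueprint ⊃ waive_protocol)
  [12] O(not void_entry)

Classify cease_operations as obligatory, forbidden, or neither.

Premise 1 is O(void_entry ⊃ cease_operations), but O(void_entry) is not derivable from the premises, so it does not yield O(cease_operations).
No premise or chain of K-axiom applications forces O(cease_operations), and none forces O(not cease_operations). So cease_operations is neither obligatory nor forbidden under these norms.

Neither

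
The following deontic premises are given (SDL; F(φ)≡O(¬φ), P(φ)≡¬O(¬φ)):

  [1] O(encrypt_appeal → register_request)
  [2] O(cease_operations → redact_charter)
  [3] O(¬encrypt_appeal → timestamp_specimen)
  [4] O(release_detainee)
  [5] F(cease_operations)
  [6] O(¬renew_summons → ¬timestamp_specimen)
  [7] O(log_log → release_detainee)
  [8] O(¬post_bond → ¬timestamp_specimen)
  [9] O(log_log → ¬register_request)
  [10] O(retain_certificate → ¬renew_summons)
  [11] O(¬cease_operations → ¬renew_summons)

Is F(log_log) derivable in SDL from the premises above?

F(cease_operations) at premise 5 means O(¬cease_operations).
Premise 11 is O(¬cease_operations → ¬renew_summons); since O(¬cease_operations), deontic closure gives O(¬renew_summons).
From O(¬renew_summons) and premise 6, O(¬renew_summons → ¬timestamp_specimen), we obtain O(¬timestamp_specimen).
Premise 3, O(¬encrypt_appeal → timestamp_specimen), contraposes to O(¬timestamp_specimen → encrypt_appeal); with O(¬timestamp_specimen) we get O(encrypt_appeal).
Applying K to premise 1 (O(encrypt_appeal → register_request)) and O(encrypt_appeal) yields O(register_request).
Premise 9 is O(log_log → ¬register_request); contrapositively O(register_request → ¬log_log). Since O(register_request) holds, K gives O(¬log_log).
Premises 2, 4, 7, 8, 10 do not contribute to this derivation.
So O(¬log_log) holds, i.e. F(log_log). The claim follows.

Yes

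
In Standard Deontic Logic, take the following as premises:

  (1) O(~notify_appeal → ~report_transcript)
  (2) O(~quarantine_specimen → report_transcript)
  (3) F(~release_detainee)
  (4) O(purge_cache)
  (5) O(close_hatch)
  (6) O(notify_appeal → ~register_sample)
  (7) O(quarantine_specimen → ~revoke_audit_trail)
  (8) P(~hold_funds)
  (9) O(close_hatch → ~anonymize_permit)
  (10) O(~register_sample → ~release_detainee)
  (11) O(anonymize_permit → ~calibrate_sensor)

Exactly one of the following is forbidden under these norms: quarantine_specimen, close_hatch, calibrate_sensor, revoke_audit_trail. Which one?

F(~release_detainee) at premise 3 means O(release_detainee).
Premise 10 is O(~register_sample → ~release_detainee); contrapositively O(release_detainee → register_sample). Since O(release_detainee) holds, K gives O(register_sample).
Premise 6 is O(notify_appeal → ~register_sample); contrapositively O(register_sample → ~notify_appeal). Since O(register_sample) holds, K gives O(~notify_appeal).
Premise 1 is O(~notify_appeal → ~report_transcript); since O(~notify_appeal), deontic closure gives O(~report_transcript).
Premise 2 is O(~quarantine_specimen → report_transcript); contrapositively O(~report_transcript → quarantine_specimen). Since O(~report_transcript) holds, K gives O(quarantine_specimen).
From O(quarantine_specimen) and premise 7, O(quarantine_specimen → ~revoke_audit_trail), we obtain O(~revoke_audit_trail).
So O(~revoke_audit_trail) holds, i.e. revoke_audit_trail is forbidden. None of the other listed options is forbidden under the premises.

revoke_audit_trail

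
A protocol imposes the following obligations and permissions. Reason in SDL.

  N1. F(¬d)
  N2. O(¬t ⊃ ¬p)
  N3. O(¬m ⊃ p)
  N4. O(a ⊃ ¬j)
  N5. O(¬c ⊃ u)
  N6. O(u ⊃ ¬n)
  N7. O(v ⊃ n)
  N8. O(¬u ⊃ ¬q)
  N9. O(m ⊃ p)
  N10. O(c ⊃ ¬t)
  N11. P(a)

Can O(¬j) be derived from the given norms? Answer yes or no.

Premise 4 is O(a ⊃ ¬j), but O(a) is not derivable from the premises (the permission P(a) asserts only ¬O(¬a), not O(a)), so it does not yield O(¬j).
No other premise forces O(¬j). An ideal world satisfying every premise can still have ¬j false, so O(¬j) is not derivable.

No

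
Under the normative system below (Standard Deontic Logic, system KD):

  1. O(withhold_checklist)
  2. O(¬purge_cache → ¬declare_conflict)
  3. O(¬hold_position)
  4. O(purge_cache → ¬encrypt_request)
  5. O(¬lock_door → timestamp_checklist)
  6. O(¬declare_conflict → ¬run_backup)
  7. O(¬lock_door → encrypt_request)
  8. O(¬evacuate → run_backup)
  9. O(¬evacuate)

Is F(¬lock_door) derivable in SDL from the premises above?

Premise 9 states O(¬evacuate) outright.
With premise 8, O(¬evacuate → run_backup), the K-axiom yields O(run_backup).
The contrapositive of premise 6 (O(¬declare_conflict → ¬run_backup)) is O(run_backup → declare_conflict), and O(run_backup) is already established, so O(declare_conflict).
Premise 2 is O(¬purge_cache → ¬declare_conflict); contrapositively O(declare_conflict → purge_cache). Since O(declare_conflict) holds, K gives O(purge_cache).
From O(purge_cache) and premise 4, O(purge_cache → ¬encrypt_request), we obtain O(¬encrypt_request).
The contrapositive of premise 7 (O(¬lock_door → encrypt_request)) is O(¬encrypt_request → lock_door), and O(¬encrypt_request) is already established, so O(lock_door).
Premises 1, 3, 5 do not contribute to this derivation.
So O(lock_door) holds, i.e. F(¬lock_door). The claim follows.

Yes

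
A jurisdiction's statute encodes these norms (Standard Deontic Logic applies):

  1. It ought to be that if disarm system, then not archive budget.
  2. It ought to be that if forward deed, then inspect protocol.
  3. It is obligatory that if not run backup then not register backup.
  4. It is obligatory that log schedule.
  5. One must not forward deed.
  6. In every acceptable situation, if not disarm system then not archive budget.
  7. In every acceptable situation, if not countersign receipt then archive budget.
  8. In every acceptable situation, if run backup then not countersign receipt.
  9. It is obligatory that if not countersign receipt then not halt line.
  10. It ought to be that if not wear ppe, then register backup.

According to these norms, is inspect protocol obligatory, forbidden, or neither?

Premise 2 is O(forward_deed → inspect_protocol), but O(forward_deed) is not derivable from the premises, so it does not yield O(inspect_protocol).
No premise or chain of K-axiom applications forces O(inspect_protocol), and none forces O(¬inspect_protocol). So inspect_protocol is neither obligatory nor forbidden under these norms.

Neither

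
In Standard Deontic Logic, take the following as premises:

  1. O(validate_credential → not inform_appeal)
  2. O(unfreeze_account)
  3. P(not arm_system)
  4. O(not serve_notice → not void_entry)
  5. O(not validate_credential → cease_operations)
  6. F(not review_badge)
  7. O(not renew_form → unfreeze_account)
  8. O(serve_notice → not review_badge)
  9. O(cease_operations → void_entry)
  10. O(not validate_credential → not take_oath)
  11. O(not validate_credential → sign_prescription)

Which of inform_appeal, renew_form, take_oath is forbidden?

F(not review_badge) at premise 6 means O(review_badge).
Premise 8 is O(serve_notice → not review_badge); contrapositively O(review_badge → not serve_notice). Since O(review_badge) holds, K gives O(not serve_notice).
With premise 4, O(not serve_notice → not void_entry), the K-axiom yields O(not void_entry).
Premise 9 is O(cease_operations → void_entry); contrapositively O(not void_entry → not cease_operations). Since O(not void_entry) holds, K gives O(not cease_operations).
The contrapositive of premise 5 (O(not validate_credential → cease_operations)) is O(not cease_operations → validate_credential), and O(not cease_operations) is already established, so O(validate_credential).
With premise 1, O(validate_credential → not inform_appeal), the K-axiom yields O(not inform_appeal).
So O(not inform_appeal) holds, i.e. inform_appeal is forbidden. None of the other listed options is forbidden under the premises.

inform_appeal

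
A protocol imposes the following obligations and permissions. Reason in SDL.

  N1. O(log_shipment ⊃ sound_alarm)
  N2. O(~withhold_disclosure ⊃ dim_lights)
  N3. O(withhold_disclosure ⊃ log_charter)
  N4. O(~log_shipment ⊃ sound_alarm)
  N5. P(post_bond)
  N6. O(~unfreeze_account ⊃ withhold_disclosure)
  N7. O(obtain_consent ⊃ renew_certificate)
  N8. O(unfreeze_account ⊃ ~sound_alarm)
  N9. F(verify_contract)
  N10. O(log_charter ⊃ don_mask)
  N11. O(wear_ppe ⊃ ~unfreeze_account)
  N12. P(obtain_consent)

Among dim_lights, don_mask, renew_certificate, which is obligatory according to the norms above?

don_mask

By case analysis on ~log_shipment: premise 4 gives O(~log_shipment ⊃ sound_alarm) and premise 1 gives O(log_shipment ⊃ sound_alarm), so O(sound_alarm) either way.
Premise 8, O(unfreeze_account ⊃ ~sound_alarm), contraposes to O(sound_alarm ⊃ ~unfreeze_account); with O(sound_alarm) we get O(~unfreeze_account).
With premise 6, O(~unfreeze_account ⊃ withhold_disclosure), the K-axiom yields O(withhold_disclosure).
Applying K to premise 3 (O(withhold_disclosure ⊃ log_charter)) and O(withhold_disclosure) yields O(log_charter).
Premise 10 is O(log_charter ⊃ don_mask); since O(log_charter), deontic closure gives O(don_mask).
So O(don_mask) holds — don_mask is obligatory. None of the other listed options is made obligatory by any chain of premises.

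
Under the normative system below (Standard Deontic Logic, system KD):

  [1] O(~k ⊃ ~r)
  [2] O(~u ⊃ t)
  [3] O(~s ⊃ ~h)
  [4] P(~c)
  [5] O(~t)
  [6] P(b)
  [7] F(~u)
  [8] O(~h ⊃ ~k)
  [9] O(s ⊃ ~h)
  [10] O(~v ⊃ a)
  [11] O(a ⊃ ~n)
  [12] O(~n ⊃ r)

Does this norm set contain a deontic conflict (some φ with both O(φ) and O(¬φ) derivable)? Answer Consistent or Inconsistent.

Premise 2 is O(~u ⊃ t), but O(~u) is not derivable from the premises, so it does not yield O(t).
So O(t) is not derivable, and the apparent clash with O(~t) does not arise.
A world satisfying every obligation exists (e.g. a=false, b=false, c=false, h=false, k=false, n=true, r=false, s=false, t=false, u=true, v=true); no atom is both obligatory and forbidden, so the set is consistent.

Consistent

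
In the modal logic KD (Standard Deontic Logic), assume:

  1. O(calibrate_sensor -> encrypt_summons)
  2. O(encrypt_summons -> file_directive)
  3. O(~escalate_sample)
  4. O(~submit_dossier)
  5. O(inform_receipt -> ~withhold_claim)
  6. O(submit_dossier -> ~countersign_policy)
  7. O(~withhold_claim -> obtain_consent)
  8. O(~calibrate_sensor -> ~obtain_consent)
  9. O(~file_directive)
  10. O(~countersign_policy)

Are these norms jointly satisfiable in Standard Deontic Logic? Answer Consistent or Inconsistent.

Premise 6 is O(submit_dossier -> ~countersign_policy); even if O(~countersign_policy) held, inferring O(submit_dossier) would be affirming the consequent — invalid.
So O(submit_dossier) is not derivable, and the apparent clash with O(~submit_dossier) does not arise.
A world satisfying every obligation exists (e.g. calibrate_sensor=false, countersign_policy=false, encrypt_summons=false, escalate_sample=false, file_directive=false, inform_receipt=false, obtain_consent=false, submit_dossier=false, withhold_claim=true); no atom is both obligatory and forbidden, so the set is consistent.

Consistent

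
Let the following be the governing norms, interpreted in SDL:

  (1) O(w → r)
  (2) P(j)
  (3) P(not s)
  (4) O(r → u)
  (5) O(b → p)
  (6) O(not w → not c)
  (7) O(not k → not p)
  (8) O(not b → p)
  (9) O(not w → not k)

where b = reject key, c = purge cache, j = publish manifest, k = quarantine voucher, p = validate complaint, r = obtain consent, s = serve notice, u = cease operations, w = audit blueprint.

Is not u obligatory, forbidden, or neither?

Forbidden

By case analysis on b: premise 5 gives O(b → p) and premise 8 gives O(not b → p), so O(p) either way.
The contrapositive of premise 7 (O(not k → not p)) is O(p → k), and O(p) is already established, so O(k).
Premise 9 is O(not w → not k); contrapositively O(k → w). Since O(k) holds, K gives O(w).
From O(w) and premise 1, O(w → r), we obtain O(r).
With premise 4, O(r → u), the K-axiom yields O(u).
Premises 2, 3, 6 do not contribute to this derivation.
Thus O(u), which is F(not u): not u is forbidden.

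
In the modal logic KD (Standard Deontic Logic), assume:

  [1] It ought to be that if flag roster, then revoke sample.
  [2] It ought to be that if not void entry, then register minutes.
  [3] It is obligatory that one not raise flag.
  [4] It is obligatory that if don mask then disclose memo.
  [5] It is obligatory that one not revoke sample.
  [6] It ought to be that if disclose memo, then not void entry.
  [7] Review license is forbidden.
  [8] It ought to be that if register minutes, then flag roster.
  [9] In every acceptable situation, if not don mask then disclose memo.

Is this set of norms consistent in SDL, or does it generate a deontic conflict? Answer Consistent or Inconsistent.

Inconsistent

Premises 4 and 9 are O(don_mask → disclose_memo) and O(¬don_mask → disclose_memo); every ideal world satisfies don_mask or ¬don_mask, so in either case disclose_memo holds — hence O(disclose_memo).
Premise 6 is O(disclose_memo → ¬void_entry); since O(disclose_memo), deontic closure gives O(¬void_entry).
From O(¬void_entry) and premise 2, O(¬void_entry → register_minutes), we obtain O(register_minutes).
With premise 8, O(register_minutes → flag_roster), the K-axiom yields O(flag_roster).
With premise 1, O(flag_roster → revoke_sample), the K-axiom yields O(revoke_sample).
However, premise 5 gives O(¬revoke_sample).
We now have both O(revoke_sample) and O(¬revoke_sample) — revoke_sample is simultaneously obligatory and forbidden, violating the D-axiom.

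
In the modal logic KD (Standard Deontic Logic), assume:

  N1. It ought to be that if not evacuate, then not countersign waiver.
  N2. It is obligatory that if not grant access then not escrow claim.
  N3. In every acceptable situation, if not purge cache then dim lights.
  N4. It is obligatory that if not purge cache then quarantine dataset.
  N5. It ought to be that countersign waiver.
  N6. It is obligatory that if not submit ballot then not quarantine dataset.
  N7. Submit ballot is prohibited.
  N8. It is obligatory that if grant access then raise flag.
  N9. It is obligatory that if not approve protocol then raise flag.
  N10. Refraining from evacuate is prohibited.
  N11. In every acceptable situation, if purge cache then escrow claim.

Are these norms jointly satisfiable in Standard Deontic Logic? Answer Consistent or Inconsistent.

Premise 1 is O(¬evacuate → ¬countersign_waiver), but O(¬evacuate) is not derivable from the premises, so it does not yield O(¬countersign_waiver).
So O(¬countersign_waiver) is not derivable, and the apparent clash with O(countersign_waiver) does not arise.
A world satisfying every obligation exists (e.g. approve_protocol=false, countersign_waiver=true, dim_lights=false, escrow_claim=true, evacuate=true, grant_access=true, purge_cache=true, quarantine_dataset=false, raise_flag=true, submit_ballot=false); no atom is both obligatory and forbidden, so the set is consistent.

Consistent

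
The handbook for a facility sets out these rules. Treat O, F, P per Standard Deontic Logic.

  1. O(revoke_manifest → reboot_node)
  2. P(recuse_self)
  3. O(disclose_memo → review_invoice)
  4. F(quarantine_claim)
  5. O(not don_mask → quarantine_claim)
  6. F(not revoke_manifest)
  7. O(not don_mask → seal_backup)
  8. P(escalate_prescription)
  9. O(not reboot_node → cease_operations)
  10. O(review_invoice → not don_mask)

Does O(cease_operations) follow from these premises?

Premise 9 is O(not reboot_node → cease_operations), but O(not reboot_node) is not derivable from the premises, so it does not yield O(cease_operations).
No other premise forces O(cease_operations). An ideal world satisfying every premise can still have cease_operations false, so O(cease_operations) is not derivable.

No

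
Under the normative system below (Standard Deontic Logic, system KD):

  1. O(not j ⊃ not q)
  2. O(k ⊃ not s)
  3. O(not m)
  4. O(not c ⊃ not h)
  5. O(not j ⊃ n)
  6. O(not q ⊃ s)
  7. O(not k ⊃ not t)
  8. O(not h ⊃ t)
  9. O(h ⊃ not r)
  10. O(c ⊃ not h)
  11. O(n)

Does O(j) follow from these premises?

Premises 4 and 10 cover both cases: O(not c ⊃ not h) and O(c ⊃ not h). Since not c ∨ c is a tautology, O(not h) follows.
From O(not h) and premise 8, O(not h ⊃ t), we obtain O(t).
Premise 7, O(not k ⊃ not t), contraposes to O(t ⊃ k); with O(t) we get O(k).
With premise 2, O(k ⊃ not s), the K-axiom yields O(not s).
Premise 6 is O(not q ⊃ s); contrapositively O(not s ⊃ q). Since O(not s) holds, K gives O(q).
The contrapositive of premise 1 (O(not j ⊃ not q)) is O(q ⊃ j), and O(q) is already established, so O(j).
Premises 3, 5, 9, 11 do not contribute to this derivation.
So O(j) follows.

Yes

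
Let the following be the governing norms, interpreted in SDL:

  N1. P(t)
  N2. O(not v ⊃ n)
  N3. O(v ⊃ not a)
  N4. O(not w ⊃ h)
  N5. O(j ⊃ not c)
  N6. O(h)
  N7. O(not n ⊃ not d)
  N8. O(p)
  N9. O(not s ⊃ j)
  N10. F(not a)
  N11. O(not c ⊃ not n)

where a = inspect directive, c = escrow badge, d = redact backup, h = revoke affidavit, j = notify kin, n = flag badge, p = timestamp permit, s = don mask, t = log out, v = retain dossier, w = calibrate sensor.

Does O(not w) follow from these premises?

No

Premise 4 is O(not w ⊃ h); even if O(h) held, inferring O(not w) would be affirming the consequent — invalid.
No other premise forces O(not w). An ideal world satisfying every premise can still have not w false, so O(not w) is not derivable.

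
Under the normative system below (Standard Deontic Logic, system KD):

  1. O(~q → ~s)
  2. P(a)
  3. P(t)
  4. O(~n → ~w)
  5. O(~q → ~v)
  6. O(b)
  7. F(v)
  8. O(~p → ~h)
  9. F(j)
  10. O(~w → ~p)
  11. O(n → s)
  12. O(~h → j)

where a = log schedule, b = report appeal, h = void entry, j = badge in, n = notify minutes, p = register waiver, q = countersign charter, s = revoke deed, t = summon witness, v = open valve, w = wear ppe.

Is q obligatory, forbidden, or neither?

Premise 9 is F(j), i.e. O(~j).
Premise 12 is O(~h → j); contrapositively O(~j → h). Since O(~j) holds, K gives O(h).
Premise 8, O(~p → ~h), contraposes to O(h → p); with O(h) we get O(p).
Premise 10, O(~w → ~p), contraposes to O(p → w); with O(p) we get O(w).
Premise 4 is O(~n → ~w); contrapositively O(w → n). Since O(w) holds, K gives O(n).
Premise 11 is O(n → s); since O(n), deontic closure gives O(s).
The contrapositive of premise 1 (O(~q → ~s)) is O(s → q), and O(s) is already established, so O(q).
Premises 2, 3, 5, 6, 7 do not contribute to this derivation.
Hence q is obligatory.

Obligatory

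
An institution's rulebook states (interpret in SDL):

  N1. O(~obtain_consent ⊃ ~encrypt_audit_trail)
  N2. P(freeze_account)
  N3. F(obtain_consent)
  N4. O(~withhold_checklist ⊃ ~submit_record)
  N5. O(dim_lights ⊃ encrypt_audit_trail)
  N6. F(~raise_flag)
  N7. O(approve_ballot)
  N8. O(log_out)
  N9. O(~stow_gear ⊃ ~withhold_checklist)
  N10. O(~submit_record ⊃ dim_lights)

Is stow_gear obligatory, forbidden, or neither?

Obligatory

F(obtain_consent) at premise 3 means O(~obtain_consent).
From O(~obtain_consent) and premise 1, O(~obtain_consent ⊃ ~encrypt_audit_trail), we obtain O(~encrypt_audit_trail).
Premise 5, O(dim_lights ⊃ encrypt_audit_trail), contraposes to O(~encrypt_audit_trail ⊃ ~dim_lights); with O(~encrypt_audit_trail) we get O(~dim_lights).
Premise 10, O(~submit_record ⊃ dim_lights), contraposes to O(~dim_lights ⊃ submit_record); with O(~dim_lights) we get O(submit_record).
Premise 4 is O(~withhold_checklist ⊃ ~submit_record); contrapositively O(submit_record ⊃ withhold_checklist). Since O(submit_record) holds, K gives O(withhold_checklist).
Premise 9, O(~stow_gear ⊃ ~withhold_checklist), contraposes to O(withhold_checklist ⊃ stow_gear); with O(withhold_checklist) we get O(stow_gear).
Premises 2, 6, 7, 8 do not contribute to this derivation.
Hence stow_gear is obligatory.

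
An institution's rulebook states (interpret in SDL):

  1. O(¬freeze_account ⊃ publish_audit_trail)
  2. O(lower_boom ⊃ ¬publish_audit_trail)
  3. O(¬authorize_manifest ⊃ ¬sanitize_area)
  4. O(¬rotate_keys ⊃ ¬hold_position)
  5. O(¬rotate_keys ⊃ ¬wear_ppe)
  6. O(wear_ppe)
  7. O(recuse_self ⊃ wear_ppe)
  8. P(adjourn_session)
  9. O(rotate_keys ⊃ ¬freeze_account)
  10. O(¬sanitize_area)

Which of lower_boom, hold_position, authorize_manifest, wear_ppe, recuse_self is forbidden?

lower_boom

Premise 6 states O(wear_ppe) outright.
The contrapositive of premise 5 (O(¬rotate_keys ⊃ ¬wear_ppe)) is O(wear_ppe ⊃ rotate_keys), and O(wear_ppe) is already established, so O(rotate_keys).
From O(rotate_keys) and premise 9, O(rotate_keys ⊃ ¬freeze_account), we obtain O(¬freeze_account).
With premise 1, O(¬freeze_account ⊃ publish_audit_trail), the K-axiom yields O(publish_audit_trail).
Premise 2, O(lower_boom ⊃ ¬publish_audit_trail), contraposes to O(publish_audit_trail ⊃ ¬lower_boom); with O(publish_audit_trail) we get O(¬lower_boom).
So O(¬lower_boom) holds, i.e. lower_boom is forbidden. None of the other listed options is forbidden under the premises.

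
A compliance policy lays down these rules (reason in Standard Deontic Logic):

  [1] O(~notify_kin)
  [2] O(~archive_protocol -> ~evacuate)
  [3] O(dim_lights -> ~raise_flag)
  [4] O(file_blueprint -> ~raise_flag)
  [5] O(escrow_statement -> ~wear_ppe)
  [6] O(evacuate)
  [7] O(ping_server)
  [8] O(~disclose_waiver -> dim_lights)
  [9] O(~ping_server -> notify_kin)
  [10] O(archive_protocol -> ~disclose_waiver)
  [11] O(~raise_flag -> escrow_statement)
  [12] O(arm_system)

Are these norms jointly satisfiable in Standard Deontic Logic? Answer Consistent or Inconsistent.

Consistent

Premise 9 is O(~ping_server -> notify_kin), but O(~ping_server) is not derivable from the premises, so it does not yield O(notify_kin).
So O(notify_kin) is not derivable, and the apparent clash with O(~notify_kin) does not arise.
A world satisfying every obligation exists (e.g. archive_protocol=true, arm_system=true, dim_lights=true, disclose_waiver=false, escrow_statement=true, evacuate=true, file_blueprint=false, notify_kin=false, ping_server=true, raise_flag=false, wear_ppe=false); no atom is both obligatory and forbidden, so the set is consistent.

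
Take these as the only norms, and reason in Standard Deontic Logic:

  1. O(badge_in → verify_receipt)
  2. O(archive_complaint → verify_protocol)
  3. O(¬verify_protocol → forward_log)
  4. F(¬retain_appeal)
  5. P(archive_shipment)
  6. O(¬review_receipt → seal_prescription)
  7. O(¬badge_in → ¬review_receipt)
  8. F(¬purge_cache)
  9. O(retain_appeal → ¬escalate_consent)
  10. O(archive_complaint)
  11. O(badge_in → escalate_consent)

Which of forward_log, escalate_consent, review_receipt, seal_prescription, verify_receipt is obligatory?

seal_prescription

Premise 4 is F(¬retain_appeal), i.e. O(retain_appeal).
Premise 9 is O(retain_appeal → ¬escalate_consent); since O(retain_appeal), deontic closure gives O(¬escalate_consent).
Premise 11, O(badge_in → escalate_consent), contraposes to O(¬escalate_consent → ¬badge_in); with O(¬escalate_consent) we get O(¬badge_in).
Applying K to premise 7 (O(¬badge_in → ¬review_receipt)) and O(¬badge_in) yields O(¬review_receipt).
From O(¬review_receipt) and premise 6, O(¬review_receipt → seal_prescription), we obtain O(seal_prescription).
So O(seal_prescription) holds — seal_prescription is obligatory. None of the other listed options is made obligatory by any chain of premises.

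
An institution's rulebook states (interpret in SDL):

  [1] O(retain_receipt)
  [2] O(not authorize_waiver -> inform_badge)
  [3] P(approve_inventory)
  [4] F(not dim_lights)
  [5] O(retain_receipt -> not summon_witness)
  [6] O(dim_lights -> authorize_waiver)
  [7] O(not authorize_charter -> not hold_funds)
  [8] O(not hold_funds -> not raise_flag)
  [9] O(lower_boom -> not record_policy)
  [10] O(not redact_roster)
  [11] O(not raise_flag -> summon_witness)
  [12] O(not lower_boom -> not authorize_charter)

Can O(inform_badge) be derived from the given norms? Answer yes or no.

Premise 2 is O(not authorize_waiver -> inform_badge), but O(not authorize_waiver) is not derivable from the premises, so it does not yield O(inform_badge).
No other premise forces O(inform_badge). An ideal world satisfying every premise can still have inform_badge false, so O(inform_badge) is not derivable.

No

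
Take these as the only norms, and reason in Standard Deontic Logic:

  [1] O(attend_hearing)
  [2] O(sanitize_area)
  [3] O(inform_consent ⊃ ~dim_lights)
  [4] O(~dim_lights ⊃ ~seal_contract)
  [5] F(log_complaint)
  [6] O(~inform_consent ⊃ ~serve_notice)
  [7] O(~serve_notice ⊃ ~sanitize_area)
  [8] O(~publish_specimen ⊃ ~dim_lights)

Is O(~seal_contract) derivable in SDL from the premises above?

Yes

Premise 2 gives O(sanitize_area).
Premise 7 is O(~serve_notice ⊃ ~sanitize_area); contrapositively O(sanitize_area ⊃ serve_notice). Since O(sanitize_area) holds, K gives O(serve_notice).
Premise 6, O(~inform_consent ⊃ ~serve_notice), contraposes to O(serve_notice ⊃ inform_consent); with O(serve_notice) we get O(inform_consent).
Applying K to premise 3 (O(inform_consent ⊃ ~dim_lights)) and O(inform_consent) yields O(~dim_lights).
Applying K to premise 4 (O(~dim_lights ⊃ ~seal_contract)) and O(~dim_lights) yields O(~seal_contract).
Premises 1, 5, 8 do not contribute to this derivation.
So O(~seal_contract) follows.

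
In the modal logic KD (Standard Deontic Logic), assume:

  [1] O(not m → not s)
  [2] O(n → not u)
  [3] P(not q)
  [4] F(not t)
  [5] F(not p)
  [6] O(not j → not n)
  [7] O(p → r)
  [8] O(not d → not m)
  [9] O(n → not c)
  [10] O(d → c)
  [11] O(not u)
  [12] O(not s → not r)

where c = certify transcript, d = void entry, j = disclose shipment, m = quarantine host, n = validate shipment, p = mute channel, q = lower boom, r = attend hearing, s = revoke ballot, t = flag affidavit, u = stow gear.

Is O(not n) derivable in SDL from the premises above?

F(not p) at premise 5 means O(p).
With premise 7, O(p → r), the K-axiom yields O(r).
The contrapositive of premise 12 (O(not s → not r)) is O(r → s), and O(r) is already established, so O(s).
Premise 1, O(not m → not s), contraposes to O(s → m); with O(s) we get O(m).
Premise 8 is O(not d → not m); contrapositively O(m → d). Since O(m) holds, K gives O(d).
From O(d) and premise 10, O(d → c), we obtain O(c).
Premise 9, O(n → not c), contraposes to O(c → not n); with O(c) we get O(not n).
Premises 2, 3, 4, 6, 11 do not contribute to this derivation.
So O(not n) follows.

Yes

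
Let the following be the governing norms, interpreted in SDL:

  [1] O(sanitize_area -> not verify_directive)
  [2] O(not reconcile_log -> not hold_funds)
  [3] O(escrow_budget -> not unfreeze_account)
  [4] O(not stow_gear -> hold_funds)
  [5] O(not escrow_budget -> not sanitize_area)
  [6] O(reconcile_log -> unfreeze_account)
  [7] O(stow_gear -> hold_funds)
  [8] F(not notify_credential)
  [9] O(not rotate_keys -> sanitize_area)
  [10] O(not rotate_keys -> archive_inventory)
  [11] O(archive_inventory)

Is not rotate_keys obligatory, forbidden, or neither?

Forbidden

By case analysis on not stow_gear: premise 4 gives O(not stow_gear -> hold_funds) and premise 7 gives O(stow_gear -> hold_funds), so O(hold_funds) either way.
Premise 2, O(not reconcile_log -> not hold_funds), contraposes to O(hold_funds -> reconcile_log); with O(hold_funds) we get O(reconcile_log).
Premise 6 is O(reconcile_log -> unfreeze_account); since O(reconcile_log), deontic closure gives O(unfreeze_account).
Premise 3 is O(escrow_budget -> not unfreeze_account); contrapositively O(unfreeze_account -> not escrow_budget). Since O(unfreeze_account) holds, K gives O(not escrow_budget).
Applying K to premise 5 (O(not escrow_budget -> not sanitize_area)) and O(not escrow_budget) yields O(not sanitize_area).
Premise 9 is O(not rotate_keys -> sanitize_area); contrapositively O(not sanitize_area -> rotate_keys). Since O(not sanitize_area) holds, K gives O(rotate_keys).
Premises 1, 8, 10, 11 do not contribute to this derivation.
Thus O(rotate_keys), which is F(not rotate_keys): not rotate_keys is forbidden.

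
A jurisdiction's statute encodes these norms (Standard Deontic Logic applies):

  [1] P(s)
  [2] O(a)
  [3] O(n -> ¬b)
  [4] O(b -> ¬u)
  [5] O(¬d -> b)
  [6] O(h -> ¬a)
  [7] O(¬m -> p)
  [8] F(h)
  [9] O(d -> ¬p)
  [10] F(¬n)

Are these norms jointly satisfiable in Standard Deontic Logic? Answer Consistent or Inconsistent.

Premise 6 is O(h -> ¬a), but O(h) is not derivable from the premises, so it does not yield O(¬a).
So O(¬a) is not derivable, and the apparent clash with O(a) does not arise.
A world satisfying every obligation exists (e.g. a=true, b=false, d=true, h=false, m=true, n=true, p=false, s=false, u=false); no atom is both obligatory and forbidden, so the set is consistent.

Consistent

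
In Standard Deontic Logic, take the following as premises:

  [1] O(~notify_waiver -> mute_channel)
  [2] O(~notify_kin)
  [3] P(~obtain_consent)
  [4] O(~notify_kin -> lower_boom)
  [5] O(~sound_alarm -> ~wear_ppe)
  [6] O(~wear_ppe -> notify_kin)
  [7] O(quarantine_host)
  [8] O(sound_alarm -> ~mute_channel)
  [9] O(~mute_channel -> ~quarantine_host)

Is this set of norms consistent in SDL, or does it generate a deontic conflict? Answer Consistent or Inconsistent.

Premise 7 states O(quarantine_host) outright.
Premise 9, O(~mute_channel -> ~quarantine_host), contraposes to O(quarantine_host -> mute_channel); with O(quarantine_host) we get O(mute_channel).
The contrapositive of premise 8 (O(sound_alarm -> ~mute_channel)) is O(mute_channel -> ~sound_alarm), and O(mute_channel) is already established, so O(~sound_alarm).
Applying K to premise 5 (O(~sound_alarm -> ~wear_ppe)) and O(~sound_alarm) yields O(~wear_ppe).
Applying K to premise 6 (O(~wear_ppe -> notify_kin)) and O(~wear_ppe) yields O(notify_kin).
However, premise 2 gives O(~notify_kin).
We now have both O(notify_kin) and O(~notify_kin) — notify_kin is simultaneously obligatory and forbidden, violating the D-axiom.

Inconsistent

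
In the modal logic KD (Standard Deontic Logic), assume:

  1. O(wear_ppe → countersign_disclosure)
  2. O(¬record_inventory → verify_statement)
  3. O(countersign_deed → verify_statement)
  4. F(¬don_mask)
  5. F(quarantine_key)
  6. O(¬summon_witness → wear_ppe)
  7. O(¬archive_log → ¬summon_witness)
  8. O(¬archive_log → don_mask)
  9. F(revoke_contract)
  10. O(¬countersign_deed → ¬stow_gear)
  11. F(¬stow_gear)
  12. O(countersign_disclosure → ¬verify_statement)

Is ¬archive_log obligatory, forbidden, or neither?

Premise 11, F(¬stow_gear), is equivalent to O(stow_gear).
The contrapositive of premise 10 (O(¬countersign_deed → ¬stow_gear)) is O(stow_gear → countersign_deed), and O(stow_gear) is already established, so O(countersign_deed).
With premise 3, O(countersign_deed → verify_statement), the K-axiom yields O(verify_statement).
The contrapositive of premise 12 (O(countersign_disclosure → ¬verify_statement)) is O(verify_statement → ¬countersign_disclosure), and O(verify_statement) is already established, so O(¬countersign_disclosure).
Premise 1 is O(wear_ppe → countersign_disclosure); contrapositively O(¬countersign_disclosure → ¬wear_ppe). Since O(¬countersign_disclosure) holds, K gives O(¬wear_ppe).
The contrapositive of premise 6 (O(¬summon_witness → wear_ppe)) is O(¬wear_ppe → summon_witness), and O(¬wear_ppe) is already established, so O(summon_witness).
The contrapositive of premise 7 (O(¬archive_log → ¬summon_witness)) is O(summon_witness → archive_log), and O(summon_witness) is already established, so O(archive_log).
Premises 2, 4, 5, 8, 9 do not contribute to this derivation.
Thus O(archive_log), which is F(¬archive_log): ¬archive_log is forbidden.

Forbidden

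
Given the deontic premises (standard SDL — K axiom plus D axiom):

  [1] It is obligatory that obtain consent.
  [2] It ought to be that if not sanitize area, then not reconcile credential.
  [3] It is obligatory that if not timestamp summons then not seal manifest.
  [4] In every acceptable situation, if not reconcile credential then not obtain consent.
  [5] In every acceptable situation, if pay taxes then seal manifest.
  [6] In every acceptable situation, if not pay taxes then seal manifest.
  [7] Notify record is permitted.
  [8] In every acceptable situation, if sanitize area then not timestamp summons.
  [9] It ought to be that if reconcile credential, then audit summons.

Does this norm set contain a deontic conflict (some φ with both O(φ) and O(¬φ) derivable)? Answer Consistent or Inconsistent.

Premises 5 and 6 cover both cases: O(pay_taxes → seal_manifest) and O(¬pay_taxes → seal_manifest). Since pay_taxes ∨ ¬pay_taxes is a tautology, O(seal_manifest) follows.
Premise 3, O(¬timestamp_summons → ¬seal_manifest), contraposes to O(seal_manifest → timestamp_summons); with O(seal_manifest) we get O(timestamp_summons).
Premise 8 is O(sanitize_area → ¬timestamp_summons); contrapositively O(timestamp_summons → ¬sanitize_area). Since O(timestamp_summons) holds, K gives O(¬sanitize_area).
Applying K to premise 2 (O(¬sanitize_area → ¬reconcile_credential)) and O(¬sanitize_area) yields O(¬reconcile_credential).
With premise 4, O(¬reconcile_credential → ¬obtain_consent), the K-axiom yields O(¬obtain_consent).
However, premise 1 gives O(obtain_consent).
We now have both O(¬obtain_consent) and O(obtain_consent) — obtain_consent is simultaneously obligatory and forbidden, violating the D-axiom.

Inconsistent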